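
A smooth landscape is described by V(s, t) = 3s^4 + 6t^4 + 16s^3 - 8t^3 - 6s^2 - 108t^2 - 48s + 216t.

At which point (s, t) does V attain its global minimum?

(-4, -3)

V(s,t) separates as P(s) + Q(t), so its minimum is min P + min Q.
P'(s) = 12(s - 1)(s + 1)(s + 4) vanishes at s ∈ {-4, -1, 1}; Q'(t) = 24(t - 3)(t - 1)(t + 3) vanishes at t ∈ {-3, 1, 3}.
Local minima of P (where P''>0): P(-4)=-160, P(1)=-35. Local minima of Q: Q(-3)=-918, Q(3)=-54.
So the global minimum of V is P(-4) + Q(-3) = -160 − 918 = -1078, attained at (-4, -3).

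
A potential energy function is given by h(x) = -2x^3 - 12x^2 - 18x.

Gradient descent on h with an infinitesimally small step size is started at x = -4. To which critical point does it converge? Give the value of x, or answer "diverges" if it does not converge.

h'(x) = -6(x + 1)(x + 3), so h'(-4) = -18.
Gradient descent moves in the -h' direction, i.e. x is increasing.
The nearest critical point in that direction is x = -3, where h'' = 12 > 0 (a local minimum). The iterate converges there.

-3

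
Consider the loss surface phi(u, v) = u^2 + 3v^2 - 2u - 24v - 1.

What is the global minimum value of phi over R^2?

phi(u,v) separates as P(u) + Q(v) − 1, so its minimum is min P + min Q − 1.
P'(u) = 2u - 2 vanishes at u ∈ {1}; Q'(v) = 6v - 24 vanishes at v ∈ {4}.
Local minima of P (where P''>0): P(1)=-1. Local minima of Q: Q(4)=-48.
So the global minimum of phi is P(1) + Q(4) − 1 = -1 − 48 − 1 = -50, attained at (1, 4).

-50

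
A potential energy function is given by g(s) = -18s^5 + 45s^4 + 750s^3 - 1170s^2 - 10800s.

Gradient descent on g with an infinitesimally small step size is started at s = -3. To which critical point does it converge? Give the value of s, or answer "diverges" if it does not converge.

g'(s) = -90(s - 5)(s - 3)(s + 2)(s + 4), so g'(-3) = 4320.
Gradient descent moves in the -g' direction, i.e. s is decreasing.
The nearest critical point in that direction is s = -4, where g'' = 11340 > 0 (a local minimum). The iterate converges there.

-4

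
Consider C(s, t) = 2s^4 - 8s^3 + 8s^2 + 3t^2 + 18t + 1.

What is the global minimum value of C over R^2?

C(s,t) separates as P(s) + Q(t) + 1, so its minimum is min P + min Q + 1.
P'(s) = 8s(s - 2)(s - 1) vanishes at s ∈ {0, 1, 2}; Q'(t) = 6(t + 3) vanishes at t ∈ {-3}.
Local minima of P (where P''>0): P(0)=0, P(2)=0. Local minima of Q: Q(-3)=-27.
So the global minimum of C is P(0) + Q(-3) + 1 = 0 − 27 + 1 = -26, attained at (0, -3).

-26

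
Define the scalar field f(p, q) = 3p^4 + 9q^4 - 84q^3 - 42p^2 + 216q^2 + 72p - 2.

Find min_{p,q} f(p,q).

f(p,q) separates as A(p) + B(q) − 2, so its minimum is min A + min B − 2.
A'(p) = 12(p - 2)(p - 1)(p + 3) vanishes at p ∈ {-3, 1, 2}; B'(q) = 36q(q - 4)(q - 3) vanishes at q ∈ {0, 3, 4}.
Local minima of A (where A''>0): A(-3)=-351, A(2)=24. Local minima of B: B(0)=0, B(4)=384.
So the global minimum of f is A(-3) + B(0) − 2 = -351 + 0 − 2 = -353, attained at (-3, 0).

-353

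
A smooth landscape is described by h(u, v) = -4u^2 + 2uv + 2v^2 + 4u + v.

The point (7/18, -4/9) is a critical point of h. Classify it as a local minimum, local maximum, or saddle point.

The Hessian of h is constant: H = [[-8, 2], [2, 4]].
det(H) = (-8)·4 − 2² = -36.
Since det(H) < 0, H is indefinite and the critical point is a saddle point.

saddle point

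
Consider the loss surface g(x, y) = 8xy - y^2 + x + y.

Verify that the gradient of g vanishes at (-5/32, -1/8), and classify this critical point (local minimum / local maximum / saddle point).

saddle point

∇g = (8y + 1, 8x - 2y + 1); substituting (-5/32, -1/8) gives ∇g = (0, 0), so (-5/32, -1/8) is indeed a critical point.
The Hessian of g is constant: H = [[0, 8], [8, -2]].
det(H) = 0·(-2) − 8² = -64.
Since det(H) < 0, H is indefinite and the critical point is a saddle point.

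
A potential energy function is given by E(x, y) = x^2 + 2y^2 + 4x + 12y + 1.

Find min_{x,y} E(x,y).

E(x,y) separates as P(x) + Q(y) + 1, so its minimum is min P + min Q + 1.
P'(x) = 2x + 4 vanishes at x ∈ {-2}; Q'(y) = 4y + 12 vanishes at y ∈ {-3}.
Local minima of P (where P''>0): P(-2)=-4. Local minima of Q: Q(-3)=-18.
So the global minimum of E is P(-2) + Q(-3) + 1 = -4 − 18 + 1 = -21, attained at (-2, -3).

-21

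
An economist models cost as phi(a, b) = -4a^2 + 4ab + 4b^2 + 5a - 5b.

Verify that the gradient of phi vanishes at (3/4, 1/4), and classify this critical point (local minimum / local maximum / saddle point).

∇phi = (-8a + 4b + 5, 4a + 8b - 5); substituting (3/4, 1/4) gives ∇phi = (0, 0), so (3/4, 1/4) is indeed a critical point.
The Hessian of phi is constant: H = [[-8, 4], [4, 8]].
det(H) = (-8)·8 − 4² = -80.
Since det(H) < 0, H is indefinite and the critical point is a saddle point.

saddle point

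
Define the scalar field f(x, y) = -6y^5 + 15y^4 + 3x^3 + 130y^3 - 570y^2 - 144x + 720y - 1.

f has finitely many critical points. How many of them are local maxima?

f separates as a function of x plus a function of y, so ∇f=0 decouples.
∂f/∂x = 9(x - 4)(x + 4) = 0 at x ∈ {-4, 4}; ∂f/∂y = -30(y - 3)(y - 2)(y - 1)(y + 4) = 0 at y ∈ {-4, 1, 2, 3}.
The Hessian is diagonal: diag(f_xx, f_yy). Second derivatives: f_xx(-4)=-72, f_xx(4)=72; f_yy(-4)=6300, f_yy(1)=-300, f_yy(2)=180, f_yy(3)=-420.
Local maxima occur where both diagonal entries negative: (-4, 1), (-4, 3). Count: 2.

2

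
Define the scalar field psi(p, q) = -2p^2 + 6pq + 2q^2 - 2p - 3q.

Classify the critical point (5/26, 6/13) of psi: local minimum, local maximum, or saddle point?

saddle point

The Hessian of psi is constant: H = [[-4, 6], [6, 4]].
det(H) = (-4)·4 − 6² = -52.
Since det(H) < 0, H is indefinite and the critical point is a saddle point.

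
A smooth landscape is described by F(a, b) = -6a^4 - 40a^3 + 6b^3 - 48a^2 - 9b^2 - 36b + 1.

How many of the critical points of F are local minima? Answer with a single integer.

1

F separates as a function of a plus a function of b, so ∇F=0 decouples.
∂F/∂a = -24a(a + 1)(a + 4) = 0 at a ∈ {-4, -1, 0}; ∂F/∂b = 18(b - 2)(b + 1) = 0 at b ∈ {-1, 2}.
The Hessian is diagonal: diag(F_aa, F_bb). Second derivatives: F_aa(-4)=-288, F_aa(-1)=72, F_aa(0)=-96; F_bb(-1)=-54, F_bb(2)=54.
Local minima occur where both diagonal entries positive: (-1, 2). Count: 1.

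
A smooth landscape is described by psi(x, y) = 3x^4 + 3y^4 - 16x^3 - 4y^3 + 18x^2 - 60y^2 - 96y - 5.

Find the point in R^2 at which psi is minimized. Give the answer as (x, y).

psi(x,y) separates as P(x) + Q(y) − 5, so its minimum is min P + min Q − 5.
P'(x) = 12x(x - 3)(x - 1) vanishes at x ∈ {0, 1, 3}; Q'(y) = 12(y - 4)(y + 1)(y + 2) vanishes at y ∈ {-2, -1, 4}.
Local minima of P (where P''>0): P(0)=0, P(3)=-27. Local minima of Q: Q(-2)=32, Q(4)=-832.
So the global minimum of psi is P(3) + Q(4) − 5 = -27 − 832 − 5 = -864, attained at (3, 4).

(3, 4)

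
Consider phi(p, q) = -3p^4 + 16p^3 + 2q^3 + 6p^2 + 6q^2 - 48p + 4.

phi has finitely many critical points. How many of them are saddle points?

3

phi separates as a function of p plus a function of q, so ∇phi=0 decouples.
∂phi/∂p = -12(p - 4)(p - 1)(p + 1) = 0 at p ∈ {-1, 1, 4}; ∂phi/∂q = 6q(q + 2) = 0 at q ∈ {-2, 0}.
The Hessian is diagonal: diag(phi_pp, phi_qq). Second derivatives: phi_pp(-1)=-120, phi_pp(1)=72, phi_pp(4)=-180; phi_qq(-2)=-12, phi_qq(0)=12.
Saddle points occur where the two diagonal entries have opposite signs: (-1, 0), (1, -2), (4, 0). Count: 3.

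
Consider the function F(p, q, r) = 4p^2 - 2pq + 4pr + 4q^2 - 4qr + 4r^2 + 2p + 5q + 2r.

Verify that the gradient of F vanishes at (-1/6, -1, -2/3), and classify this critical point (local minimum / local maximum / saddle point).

∇F = (8p - 2q + 4r + 2, -2p + 8q - 4r + 5, 4p - 4q + 8r + 2); substituting (-1/6, -1, -2/3) gives ∇F = (0, 0, 0), so (-1/6, -1, -2/3) is indeed a critical point.
The Hessian is constant: H = [[8, -2, 4], [-2, 8, -4], [4, -4, 8]].
Leading principal minors: Δ₁ = 8, Δ₂ = 60, Δ₃ = 288.
All leading minors are positive, so H is positive definite: a local minimum.

local minimum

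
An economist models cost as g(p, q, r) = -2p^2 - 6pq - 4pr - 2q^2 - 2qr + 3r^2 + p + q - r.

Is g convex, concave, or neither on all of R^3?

g is quadratic, so its Hessian is the constant matrix H = [[-4, -6, -4], [-6, -4, -2], [-4, -2, 6]].
Leading principal minors: -4, -20, -136.
Neither pattern holds ⇒ H is indefinite ⇒ neither convex nor concave.

neither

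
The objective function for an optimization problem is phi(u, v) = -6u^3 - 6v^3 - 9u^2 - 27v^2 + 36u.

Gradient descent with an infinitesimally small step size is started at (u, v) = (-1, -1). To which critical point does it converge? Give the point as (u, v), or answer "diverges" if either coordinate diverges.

(-2, -3)

phi is separable, so gradient descent decouples: u follows -∂phi/∂u, v follows -∂phi/∂v.
∂phi/∂u = -18(u - 1)(u + 2); at u=-1 this is 36, so u decreases.
∂phi/∂v = -18v(v + 3); at v=-1 this is 36, so v decreases.
u converges to its nearest critical value -2 (a local min of the u-part); v converges to -3. The iterate converges to (-2, -3).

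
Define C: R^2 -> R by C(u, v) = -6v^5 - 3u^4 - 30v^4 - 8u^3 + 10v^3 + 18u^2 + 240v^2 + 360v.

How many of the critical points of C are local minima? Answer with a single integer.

C separates as a function of u plus a function of v, so ∇C=0 decouples.
∂C/∂u = -12u(u - 1)(u + 3) = 0 at u ∈ {-3, 0, 1}; ∂C/∂v = -30(v - 2)(v + 1)(v + 2)(v + 3) = 0 at v ∈ {-3, -2, -1, 2}.
The Hessian is diagonal: diag(C_uu, C_vv). Second derivatives: C_uu(-3)=-144, C_uu(0)=36, C_uu(1)=-48; C_vv(-3)=300, C_vv(-2)=-120, C_vv(-1)=180, C_vv(2)=-1800.
Local minima occur where both diagonal entries positive: (0, -3), (0, -1). Count: 2.

2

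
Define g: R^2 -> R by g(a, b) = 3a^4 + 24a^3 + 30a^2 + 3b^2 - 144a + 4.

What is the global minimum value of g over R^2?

g(a,b) separates as P(a) + Q(b) + 4, so its minimum is min P + min Q + 4.
P'(a) = 12(a - 1)(a + 3)(a + 4) vanishes at a ∈ {-4, -3, 1}; Q'(b) = 6b vanishes at b ∈ {0}.
Local minima of P (where P''>0): P(-4)=288, P(1)=-87. Local minima of Q: Q(0)=0.
So the global minimum of g is P(1) + Q(0) + 4 = -87 + 0 + 4 = -83, attained at (1, 0).

-83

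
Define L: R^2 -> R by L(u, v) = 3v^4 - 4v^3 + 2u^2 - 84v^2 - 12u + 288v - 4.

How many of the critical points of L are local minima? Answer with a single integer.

L separates as a function of u plus a function of v, so ∇L=0 decouples.
∂L/∂u = 4(u - 3) = 0 at u ∈ {3}; ∂L/∂v = 12(v - 3)(v - 2)(v + 4) = 0 at v ∈ {-4, 2, 3}.
The Hessian is diagonal: diag(L_uu, L_vv). Second derivatives: L_uu(3)=4; L_vv(-4)=504, L_vv(2)=-72, L_vv(3)=84.
Local minima occur where both diagonal entries positive: (3, -4), (3, 3). Count: 2.

2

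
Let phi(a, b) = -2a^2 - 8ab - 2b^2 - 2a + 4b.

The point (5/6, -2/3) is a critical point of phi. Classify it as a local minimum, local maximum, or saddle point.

saddle point

The Hessian of phi is constant: H = [[-4, -8], [-8, -4]].
det(H) = (-4)·(-4) − (-8)² = -48.
Since det(H) < 0, H is indefinite and the critical point is a saddle point.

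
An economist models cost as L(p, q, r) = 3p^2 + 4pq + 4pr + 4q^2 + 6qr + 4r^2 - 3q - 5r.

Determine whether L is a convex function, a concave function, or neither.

L is quadratic, so its Hessian is the constant matrix H = [[6, 4, 4], [4, 8, 6], [4, 6, 8]].
Leading principal minors: 6, 32, 104.
All positive ⇒ H ≻ 0 ⇒ convex.

convex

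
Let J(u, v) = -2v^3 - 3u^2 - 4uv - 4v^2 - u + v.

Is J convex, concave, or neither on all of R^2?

The term -2v^3 is cubic, so the Hessian is not constant.
∂²J/∂v² = -12v - 8, which takes both signs as v varies (negative for sufficiently large v). A diagonal entry of the Hessian changing sign means the Hessian is neither positive- nor negative-semidefinite on all of R^2.

neither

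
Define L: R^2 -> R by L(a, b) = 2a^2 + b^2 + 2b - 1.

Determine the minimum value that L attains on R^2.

-2

L(a,b) separates as P(a) + Q(b) − 1, so its minimum is min P + min Q − 1.
P'(a) = 4a vanishes at a ∈ {0}; Q'(b) = 2b + 2 vanishes at b ∈ {-1}.
Local minima of P (where P''>0): P(0)=0. Local minima of Q: Q(-1)=-1.
So the global minimum of L is P(0) + Q(-1) − 1 = 0 − 1 − 1 = -2, attained at (0, -1).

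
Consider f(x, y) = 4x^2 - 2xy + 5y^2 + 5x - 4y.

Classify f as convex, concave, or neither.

convex

f is quadratic, so its Hessian is the constant matrix H = [[8, -2], [-2, 10]].
det(H) = 76, tr(H) = 18.
det(H) > 0 and tr(H) > 0, so H is positive definite everywhere: convex.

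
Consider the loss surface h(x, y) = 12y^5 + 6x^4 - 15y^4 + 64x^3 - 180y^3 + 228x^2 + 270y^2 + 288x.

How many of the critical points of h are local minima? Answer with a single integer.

4

h separates as a function of x plus a function of y, so ∇h=0 decouples.
∂h/∂x = 24(x + 1)(x + 3)(x + 4) = 0 at x ∈ {-4, -3, -1}; ∂h/∂y = 60y(y - 3)(y - 1)(y + 3) = 0 at y ∈ {-3, 0, 1, 3}.
The Hessian is diagonal: diag(h_xx, h_yy). Second derivatives: h_xx(-4)=72, h_xx(-3)=-48, h_xx(-1)=144; h_yy(-3)=-4320, h_yy(0)=540, h_yy(1)=-480, h_yy(3)=2160.
Local minima occur where both diagonal entries positive: (-4, 0), (-4, 3), (-1, 0), (-1, 3). Count: 4.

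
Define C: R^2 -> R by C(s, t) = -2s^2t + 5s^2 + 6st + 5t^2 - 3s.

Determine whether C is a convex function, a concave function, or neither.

The term -2s^2t is cubic, so the Hessian is not constant.
∂²C/∂s² = -4t + 10, which takes both signs as t varies (negative for sufficiently large t). A diagonal entry of the Hessian changing sign means the Hessian is neither positive- nor negative-semidefinite on all of R^2.

neither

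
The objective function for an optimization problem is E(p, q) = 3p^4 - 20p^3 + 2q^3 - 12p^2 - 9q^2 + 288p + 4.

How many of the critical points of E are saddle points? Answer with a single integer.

3

E separates as a function of p plus a function of q, so ∇E=0 decouples.
∂E/∂p = 12(p - 4)(p - 3)(p + 2) = 0 at p ∈ {-2, 3, 4}; ∂E/∂q = 6q(q - 3) = 0 at q ∈ {0, 3}.
The Hessian is diagonal: diag(E_pp, E_qq). Second derivatives: E_pp(-2)=360, E_pp(3)=-60, E_pp(4)=72; E_qq(0)=-18, E_qq(3)=18.
Saddle points occur where the two diagonal entries have opposite signs: (-2, 0), (3, 3), (4, 0). Count: 3.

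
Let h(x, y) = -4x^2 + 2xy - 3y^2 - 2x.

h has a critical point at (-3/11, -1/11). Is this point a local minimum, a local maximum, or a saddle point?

local maximum

The Hessian of h is constant: H = [[-8, 2], [2, -6]].
det(H) = (-8)·(-6) − 2² = 44.
det(H) > 0 and tr(H) = -14 < 0, so H is negative definite and the point is a local maximum.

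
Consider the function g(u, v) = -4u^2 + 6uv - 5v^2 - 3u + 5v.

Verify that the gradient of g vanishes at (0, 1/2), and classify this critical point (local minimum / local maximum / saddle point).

local maximum

∇g = (-8u + 6v - 3, 6u - 10v + 5); substituting (0, 1/2) gives ∇g = (0, 0), so (0, 1/2) is indeed a critical point.
The Hessian of g is constant: H = [[-8, 6], [6, -10]].
det(H) = (-8)·(-10) − 6² = 44.
det(H) > 0 and tr(H) = -18 < 0, so H is negative definite and the point is a local maximum.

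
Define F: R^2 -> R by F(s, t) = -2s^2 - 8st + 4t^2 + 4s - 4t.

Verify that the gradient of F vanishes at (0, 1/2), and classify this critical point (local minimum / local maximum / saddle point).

saddle point

∇F = (-4s - 8t + 4, -8s + 8t - 4); substituting (0, 1/2) gives ∇F = (0, 0), so (0, 1/2) is indeed a critical point.
The Hessian of F is constant: H = [[-4, -8], [-8, 8]].
det(H) = (-4)·8 − (-8)² = -96.
Since det(H) < 0, H is indefinite and the critical point is a saddle point.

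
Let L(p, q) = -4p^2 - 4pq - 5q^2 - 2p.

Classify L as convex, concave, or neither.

L is quadratic, so its Hessian is the constant matrix H = [[-8, -4], [-4, -10]].
det(H) = 64, tr(H) = -18.
det(H) > 0 and tr(H) < 0, so H is negative definite everywhere: concave.

concave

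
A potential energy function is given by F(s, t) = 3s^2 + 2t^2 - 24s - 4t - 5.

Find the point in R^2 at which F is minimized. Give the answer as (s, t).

(4, 1)

F(s,t) separates as P(s) + Q(t) − 5, so its minimum is min P + min Q − 5.
P'(s) = 6s - 24 vanishes at s ∈ {4}; Q'(t) = 4(t - 1) vanishes at t ∈ {1}.
Local minima of P (where P''>0): P(4)=-48. Local minima of Q: Q(1)=-2.
So the global minimum of F is P(4) + Q(1) − 5 = -48 − 2 − 5 = -55, attained at (4, 1).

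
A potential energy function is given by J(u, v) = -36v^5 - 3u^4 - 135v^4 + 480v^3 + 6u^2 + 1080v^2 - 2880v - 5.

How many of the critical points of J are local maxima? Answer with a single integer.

J separates as a function of u plus a function of v, so ∇J=0 decouples.
∂J/∂u = -12u(u - 1)(u + 1) = 0 at u ∈ {-1, 0, 1}; ∂J/∂v = -180(v - 2)(v - 1)(v + 2)(v + 4) = 0 at v ∈ {-4, -2, 1, 2}.
The Hessian is diagonal: diag(J_uu, J_vv). Second derivatives: J_uu(-1)=-24, J_uu(0)=12, J_uu(1)=-24; J_vv(-4)=10800, J_vv(-2)=-4320, J_vv(1)=2700, J_vv(2)=-4320.
Local maxima occur where both diagonal entries negative: (-1, -2), (-1, 2), (1, -2), (1, 2). Count: 4.

4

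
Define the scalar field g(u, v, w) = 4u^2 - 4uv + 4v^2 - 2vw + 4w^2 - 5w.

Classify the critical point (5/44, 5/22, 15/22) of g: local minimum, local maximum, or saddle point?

local minimum

The Hessian is constant: H = [[8, -4, 0], [-4, 8, -2], [0, -2, 8]].
Leading principal minors: Δ₁ = 8, Δ₂ = 48, Δ₃ = 352.
All leading minors are positive, so H is positive definite: a local minimum.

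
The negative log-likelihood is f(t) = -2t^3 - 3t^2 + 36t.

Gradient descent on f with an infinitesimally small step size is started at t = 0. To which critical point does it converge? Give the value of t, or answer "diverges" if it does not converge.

f'(t) = -6(t - 2)(t + 3), so f'(0) = 36.
Gradient descent moves in the -f' direction, i.e. t is decreasing.
The nearest critical point in that direction is t = -3, where f'' = 30 > 0 (a local minimum). The iterate converges there.

-3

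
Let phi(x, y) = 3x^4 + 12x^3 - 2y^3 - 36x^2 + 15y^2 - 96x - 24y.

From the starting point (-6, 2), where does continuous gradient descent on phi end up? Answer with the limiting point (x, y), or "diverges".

phi is separable, so gradient descent decouples: x follows -∂phi/∂x, y follows -∂phi/∂y.
∂phi/∂x = 12(x - 2)(x + 1)(x + 4); at x=-6 this is -960, so x increases.
∂phi/∂y = -6(y - 4)(y - 1); at y=2 this is 12, so y decreases.
x converges to its nearest critical value -4 (a local min of the x-part); y converges to 1. The iterate converges to (-4, 1).

(-4, 1)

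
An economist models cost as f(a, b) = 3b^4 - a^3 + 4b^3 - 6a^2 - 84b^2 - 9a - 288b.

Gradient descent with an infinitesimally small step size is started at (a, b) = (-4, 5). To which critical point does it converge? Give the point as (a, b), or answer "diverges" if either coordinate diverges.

(-3, 4)

f is separable, so gradient descent decouples: a follows -∂f/∂a, b follows -∂f/∂b.
∂f/∂a = -3(a + 1)(a + 3); at a=-4 this is -9, so a increases.
∂f/∂b = 12(b - 4)(b + 2)(b + 3); at b=5 this is 672, so b decreases.
a converges to its nearest critical value -3 (a local min of the a-part); b converges to 4. The iterate converges to (-3, 4).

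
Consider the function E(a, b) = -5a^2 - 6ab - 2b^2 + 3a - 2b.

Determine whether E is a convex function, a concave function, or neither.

E is quadratic, so its Hessian is the constant matrix H = [[-10, -6], [-6, -4]].
det(H) = 4, tr(H) = -14.
det(H) > 0 and tr(H) < 0, so H is negative definite everywhere: concave.

concave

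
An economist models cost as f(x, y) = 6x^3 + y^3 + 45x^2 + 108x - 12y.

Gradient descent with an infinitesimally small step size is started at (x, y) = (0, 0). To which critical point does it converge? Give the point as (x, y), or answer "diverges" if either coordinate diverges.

(-2, 2)

f is separable, so gradient descent decouples: x follows -∂f/∂x, y follows -∂f/∂y.
∂f/∂x = 18(x + 2)(x + 3); at x=0 this is 108, so x decreases.
∂f/∂y = 3(y - 2)(y + 2); at y=0 this is -12, so y increases.
x converges to its nearest critical value -2 (a local min of the x-part); y converges to 2. The iterate converges to (-2, 2).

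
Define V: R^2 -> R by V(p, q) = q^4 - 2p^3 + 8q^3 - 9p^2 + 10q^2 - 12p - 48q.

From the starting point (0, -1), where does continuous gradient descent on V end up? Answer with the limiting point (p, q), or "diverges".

diverges

V is separable, so gradient descent decouples: p follows -∂V/∂p, q follows -∂V/∂q.
∂V/∂p = -6(p + 1)(p + 2); at p=0 this is -12, so p increases.
∂V/∂q = 4(q - 1)(q + 3)(q + 4); at q=-1 this is -48, so q increases.
The p-coordinate has no critical point in that direction and runs off to infinity.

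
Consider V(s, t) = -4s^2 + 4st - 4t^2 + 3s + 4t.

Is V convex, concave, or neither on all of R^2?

V is quadratic, so its Hessian is the constant matrix H = [[-8, 4], [4, -8]].
det(H) = 48, tr(H) = -16.
det(H) > 0 and tr(H) < 0, so H is negative definite everywhere: concave.

concave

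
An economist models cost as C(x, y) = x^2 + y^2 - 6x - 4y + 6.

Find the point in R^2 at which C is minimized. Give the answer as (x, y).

C(x,y) separates as P(x) + Q(y) + 6, so its minimum is min P + min Q + 6.
P'(x) = 2x - 6 vanishes at x ∈ {3}; Q'(y) = 2y - 4 vanishes at y ∈ {2}.
Local minima of P (where P''>0): P(3)=-9. Local minima of Q: Q(2)=-4.
So the global minimum of C is P(3) + Q(2) + 6 = -9 − 4 + 6 = -7, attained at (3, 2).

(3, 2)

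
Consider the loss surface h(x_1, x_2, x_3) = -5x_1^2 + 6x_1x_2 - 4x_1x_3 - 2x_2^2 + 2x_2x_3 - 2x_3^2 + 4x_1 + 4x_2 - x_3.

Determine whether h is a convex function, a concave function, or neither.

concave

h is quadratic, so its Hessian is the constant matrix H = [[-10, 6, -4], [6, -4, 2], [-4, 2, -4]].
Leading principal minors: -10, 4, -8.
Signs alternate −, +, − ⇒ H ≺ 0 ⇒ concave.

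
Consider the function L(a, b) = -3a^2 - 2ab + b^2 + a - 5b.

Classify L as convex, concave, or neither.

L is quadratic, so its Hessian is the constant matrix H = [[-6, -2], [-2, 2]].
det(H) = -16, tr(H) = -4.
det(H) < 0, so H is indefinite: neither convex nor concave.

neither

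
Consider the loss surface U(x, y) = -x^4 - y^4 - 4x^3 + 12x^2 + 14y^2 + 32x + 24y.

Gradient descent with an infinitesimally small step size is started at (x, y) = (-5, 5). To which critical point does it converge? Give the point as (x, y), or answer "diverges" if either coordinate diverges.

diverges

U is separable, so gradient descent decouples: x follows -∂U/∂x, y follows -∂U/∂y.
∂U/∂x = -4(x - 2)(x + 1)(x + 4); at x=-5 this is 112, so x decreases.
∂U/∂y = -4(y - 3)(y + 1)(y + 2); at y=5 this is -336, so y increases.
The x-coordinate has no critical point in that direction and runs off to infinity.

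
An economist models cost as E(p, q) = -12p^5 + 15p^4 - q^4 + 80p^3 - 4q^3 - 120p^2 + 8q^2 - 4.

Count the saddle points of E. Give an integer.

E separates as a function of p plus a function of q, so ∇E=0 decouples.
∂E/∂p = -60p(p - 2)(p - 1)(p + 2) = 0 at p ∈ {-2, 0, 1, 2}; ∂E/∂q = -4q(q - 1)(q + 4) = 0 at q ∈ {-4, 0, 1}.
The Hessian is diagonal: diag(E_pp, E_qq). Second derivatives: E_pp(-2)=1440, E_pp(0)=-240, E_pp(1)=180, E_pp(2)=-480; E_qq(-4)=-80, E_qq(0)=16, E_qq(1)=-20.
Saddle points occur where the two diagonal entries have opposite signs: (-2, -4), (-2, 1), (0, 0), (1, -4), (1, 1), (2, 0). Count: 6.

6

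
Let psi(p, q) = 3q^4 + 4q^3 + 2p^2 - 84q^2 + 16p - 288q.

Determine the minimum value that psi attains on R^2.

-1504

psi(p,q) separates as A(p) + B(q), so its minimum is min A + min B.
A'(p) = 4p + 16 vanishes at p ∈ {-4}; B'(q) = 12(q - 4)(q + 2)(q + 3) vanishes at q ∈ {-3, -2, 4}.
Local minima of A (where A''>0): A(-4)=-32. Local minima of B: B(-3)=243, B(4)=-1472.
So the global minimum of psi is A(-4) + B(4) = -32 − 1472 = -1504, attained at (-4, 4).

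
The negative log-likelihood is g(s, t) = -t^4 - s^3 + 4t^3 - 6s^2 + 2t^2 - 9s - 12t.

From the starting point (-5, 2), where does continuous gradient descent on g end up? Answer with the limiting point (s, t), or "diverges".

(-3, 1)

g is separable, so gradient descent decouples: s follows -∂g/∂s, t follows -∂g/∂t.
∂g/∂s = -3(s + 1)(s + 3); at s=-5 this is -24, so s increases.
∂g/∂t = -4(t - 3)(t - 1)(t + 1); at t=2 this is 12, so t decreases.
s converges to its nearest critical value -3 (a local min of the s-part); t converges to 1. The iterate converges to (-3, 1).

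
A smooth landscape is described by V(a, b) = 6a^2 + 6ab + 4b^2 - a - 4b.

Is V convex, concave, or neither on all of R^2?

convex

V is quadratic, so its Hessian is the constant matrix H = [[12, 6], [6, 8]].
det(H) = 60, tr(H) = 20.
det(H) > 0 and tr(H) > 0, so H is positive definite everywhere: convex.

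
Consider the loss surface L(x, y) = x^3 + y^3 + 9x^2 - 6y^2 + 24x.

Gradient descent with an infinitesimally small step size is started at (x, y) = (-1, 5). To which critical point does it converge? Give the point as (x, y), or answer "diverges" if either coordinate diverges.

L is separable, so gradient descent decouples: x follows -∂L/∂x, y follows -∂L/∂y.
∂L/∂x = 3(x + 2)(x + 4); at x=-1 this is 9, so x decreases.
∂L/∂y = 3y(y - 4); at y=5 this is 15, so y decreases.
x converges to its nearest critical value -2 (a local min of the x-part); y converges to 4. The iterate converges to (-2, 4).

(-2, 4)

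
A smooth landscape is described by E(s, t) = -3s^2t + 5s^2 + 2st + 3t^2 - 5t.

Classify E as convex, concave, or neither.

The term -3s^2t is cubic, so the Hessian is not constant.
∂²E/∂s² = -6t + 10, which takes both signs as t varies (negative for sufficiently large t). A diagonal entry of the Hessian changing sign means the Hessian is neither positive- nor negative-semidefinite on all of R^2.

neither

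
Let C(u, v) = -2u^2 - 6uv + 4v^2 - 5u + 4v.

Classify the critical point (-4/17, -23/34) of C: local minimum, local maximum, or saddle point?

The Hessian of C is constant: H = [[-4, -6], [-6, 8]].
det(H) = (-4)·8 − (-6)² = -68.
Since det(H) < 0, H is indefinite and the critical point is a saddle point.

saddle point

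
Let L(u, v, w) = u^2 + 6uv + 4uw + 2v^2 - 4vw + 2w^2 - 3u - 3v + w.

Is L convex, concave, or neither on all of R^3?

neither

L is quadratic, so its Hessian is the constant matrix H = [[2, 6, 4], [6, 4, -4], [4, -4, 4]].
Leading principal minors: 2, -28, -400.
Neither pattern holds ⇒ H is indefinite ⇒ neither convex nor concave.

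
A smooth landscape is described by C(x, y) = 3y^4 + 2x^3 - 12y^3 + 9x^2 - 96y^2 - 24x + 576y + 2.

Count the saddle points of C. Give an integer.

3

C separates as a function of x plus a function of y, so ∇C=0 decouples.
∂C/∂x = 6(x - 1)(x + 4) = 0 at x ∈ {-4, 1}; ∂C/∂y = 12(y - 4)(y - 3)(y + 4) = 0 at y ∈ {-4, 3, 4}.
The Hessian is diagonal: diag(C_xx, C_yy). Second derivatives: C_xx(-4)=-30, C_xx(1)=30; C_yy(-4)=672, C_yy(3)=-84, C_yy(4)=96.
Saddle points occur where the two diagonal entries have opposite signs: (-4, -4), (-4, 4), (1, 3). Count: 3.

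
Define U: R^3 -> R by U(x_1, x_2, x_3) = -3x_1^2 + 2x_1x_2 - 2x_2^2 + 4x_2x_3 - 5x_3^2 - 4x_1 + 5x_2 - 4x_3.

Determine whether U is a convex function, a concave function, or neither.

concave

U is quadratic, so its Hessian is the constant matrix H = [[-6, 2, 0], [2, -4, 4], [0, 4, -10]].
Leading principal minors: -6, 20, -104.
Signs alternate −, +, − ⇒ H ≺ 0 ⇒ concave.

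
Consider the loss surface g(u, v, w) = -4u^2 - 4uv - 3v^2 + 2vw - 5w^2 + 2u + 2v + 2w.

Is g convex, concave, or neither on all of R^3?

g is quadratic, so its Hessian is the constant matrix H = [[-8, -4, 0], [-4, -6, 2], [0, 2, -10]].
Leading principal minors: -8, 32, -288.
Signs alternate −, +, − ⇒ H ≺ 0 ⇒ concave.

concave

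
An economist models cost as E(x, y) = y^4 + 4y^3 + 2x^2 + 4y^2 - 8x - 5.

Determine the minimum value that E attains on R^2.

-13

E(x,y) separates as P(x) + Q(y) − 5, so its minimum is min P + min Q − 5.
P'(x) = 4x - 8 vanishes at x ∈ {2}; Q'(y) = 4y(y + 1)(y + 2) vanishes at y ∈ {-2, -1, 0}.
Local minima of P (where P''>0): P(2)=-8. Local minima of Q: Q(-2)=0, Q(0)=0.
So the global minimum of E is P(2) + Q(-2) − 5 = -8 + 0 − 5 = -13, attained at (2, -2).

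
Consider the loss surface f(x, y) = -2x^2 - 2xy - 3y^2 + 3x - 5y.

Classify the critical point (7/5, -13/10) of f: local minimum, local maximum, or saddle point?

local maximum

The Hessian of f is constant: H = [[-4, -2], [-2, -6]].
det(H) = (-4)·(-6) − (-2)² = 20.
det(H) > 0 and tr(H) = -10 < 0, so H is negative definite and the point is a local maximum.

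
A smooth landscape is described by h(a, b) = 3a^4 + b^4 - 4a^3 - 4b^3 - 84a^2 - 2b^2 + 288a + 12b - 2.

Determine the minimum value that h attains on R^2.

h(a,b) separates as P(a) + Q(b) − 2, so its minimum is min P + min Q − 2.
P'(a) = 12(a - 3)(a - 2)(a + 4) vanishes at a ∈ {-4, 2, 3}; Q'(b) = 4(b - 3)(b - 1)(b + 1) vanishes at b ∈ {-1, 1, 3}.
Local minima of P (where P''>0): P(-4)=-1472, P(3)=243. Local minima of Q: Q(-1)=-9, Q(3)=-9.
So the global minimum of h is P(-4) + Q(-1) − 2 = -1472 − 9 − 2 = -1483, attained at (-4, -1).

-1483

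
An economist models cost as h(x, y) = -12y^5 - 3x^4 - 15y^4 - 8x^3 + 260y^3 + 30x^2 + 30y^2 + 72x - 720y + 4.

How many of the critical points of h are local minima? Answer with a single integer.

2

h separates as a function of x plus a function of y, so ∇h=0 decouples.
∂h/∂x = -12(x - 2)(x + 1)(x + 3) = 0 at x ∈ {-3, -1, 2}; ∂h/∂y = -60(y - 3)(y - 1)(y + 1)(y + 4) = 0 at y ∈ {-4, -1, 1, 3}.
The Hessian is diagonal: diag(h_xx, h_yy). Second derivatives: h_xx(-3)=-120, h_xx(-1)=72, h_xx(2)=-180; h_yy(-4)=6300, h_yy(-1)=-1440, h_yy(1)=1200, h_yy(3)=-3360.
Local minima occur where both diagonal entries positive: (-1, -4), (-1, 1). Count: 2.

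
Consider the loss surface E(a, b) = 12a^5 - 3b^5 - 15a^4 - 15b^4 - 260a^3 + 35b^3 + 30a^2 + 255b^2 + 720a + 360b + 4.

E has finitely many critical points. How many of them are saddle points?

E separates as a function of a plus a function of b, so ∇E=0 decouples.
∂E/∂a = 60(a - 4)(a - 1)(a + 1)(a + 3) = 0 at a ∈ {-3, -1, 1, 4}; ∂E/∂b = -15(b - 3)(b + 1)(b + 2)(b + 4) = 0 at b ∈ {-4, -2, -1, 3}.
The Hessian is diagonal: diag(E_aa, E_bb). Second derivatives: E_aa(-3)=-3360, E_aa(-1)=1200, E_aa(1)=-1440, E_aa(4)=6300; E_bb(-4)=630, E_bb(-2)=-150, E_bb(-1)=180, E_bb(3)=-2100.
Saddle points occur where the two diagonal entries have opposite signs: (-3, -4), (-3, -1), (-1, -2), (-1, 3), (1, -4), (1, -1), (4, -2), (4, 3). Count: 8.

8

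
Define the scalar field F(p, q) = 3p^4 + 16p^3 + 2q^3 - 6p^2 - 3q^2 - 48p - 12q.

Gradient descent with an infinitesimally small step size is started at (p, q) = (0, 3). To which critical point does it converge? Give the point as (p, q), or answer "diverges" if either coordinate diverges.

F is separable, so gradient descent decouples: p follows -∂F/∂p, q follows -∂F/∂q.
∂F/∂p = 12(p - 1)(p + 1)(p + 4); at p=0 this is -48, so p increases.
∂F/∂q = 6(q - 2)(q + 1); at q=3 this is 24, so q decreases.
p converges to its nearest critical value 1 (a local min of the p-part); q converges to 2. The iterate converges to (1, 2).

(1, 2)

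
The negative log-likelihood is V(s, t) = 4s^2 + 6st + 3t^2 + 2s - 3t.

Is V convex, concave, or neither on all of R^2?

convex

V is quadratic, so its Hessian is the constant matrix H = [[8, 6], [6, 6]].
det(H) = 12, tr(H) = 14.
det(H) > 0 and tr(H) > 0, so H is positive definite everywhere: convex.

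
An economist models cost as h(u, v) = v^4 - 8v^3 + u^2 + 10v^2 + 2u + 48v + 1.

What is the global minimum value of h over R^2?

h(u,v) separates as P(u) + Q(v) + 1, so its minimum is min P + min Q + 1.
P'(u) = 2u + 2 vanishes at u ∈ {-1}; Q'(v) = 4(v - 4)(v - 3)(v + 1) vanishes at v ∈ {-1, 3, 4}.
Local minima of P (where P''>0): P(-1)=-1. Local minima of Q: Q(-1)=-29, Q(4)=96.
So the global minimum of h is P(-1) + Q(-1) + 1 = -1 − 29 + 1 = -29, attained at (-1, -1).

-29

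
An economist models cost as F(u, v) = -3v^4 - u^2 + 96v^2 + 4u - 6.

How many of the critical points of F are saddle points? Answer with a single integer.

F separates as a function of u plus a function of v, so ∇F=0 decouples.
∂F/∂u = -2(u - 2) = 0 at u ∈ {2}; ∂F/∂v = -12v(v - 4)(v + 4) = 0 at v ∈ {-4, 0, 4}.
The Hessian is diagonal: diag(F_uu, F_vv). Second derivatives: F_uu(2)=-2; F_vv(-4)=-384, F_vv(0)=192, F_vv(4)=-384.
Saddle points occur where the two diagonal entries have opposite signs: (2, 0). Count: 1.

1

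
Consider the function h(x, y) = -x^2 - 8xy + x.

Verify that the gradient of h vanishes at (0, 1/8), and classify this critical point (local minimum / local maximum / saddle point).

saddle point

∇h = (-2x - 8y + 1, -8x); substituting (0, 1/8) gives ∇h = (0, 0), so (0, 1/8) is indeed a critical point.
The Hessian of h is constant: H = [[-2, -8], [-8, 0]].
det(H) = (-2)·0 − (-8)² = -64.
Since det(H) < 0, H is indefinite and the critical point is a saddle point.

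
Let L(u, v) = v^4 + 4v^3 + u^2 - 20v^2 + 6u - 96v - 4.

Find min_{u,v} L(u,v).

L(u,v) separates as P(u) + Q(v) − 4, so its minimum is min P + min Q − 4.
P'(u) = 2u + 6 vanishes at u ∈ {-3}; Q'(v) = 4(v - 3)(v + 2)(v + 4) vanishes at v ∈ {-4, -2, 3}.
Local minima of P (where P''>0): P(-3)=-9. Local minima of Q: Q(-4)=64, Q(3)=-279.
So the global minimum of L is P(-3) + Q(3) − 4 = -9 − 279 − 4 = -292, attained at (-3, 3).

-292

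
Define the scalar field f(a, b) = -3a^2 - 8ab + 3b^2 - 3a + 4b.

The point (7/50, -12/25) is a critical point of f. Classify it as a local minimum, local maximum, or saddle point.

The Hessian of f is constant: H = [[-6, -8], [-8, 6]].
det(H) = (-6)·6 − (-8)² = -100.
Since det(H) < 0, H is indefinite and the critical point is a saddle point.

saddle point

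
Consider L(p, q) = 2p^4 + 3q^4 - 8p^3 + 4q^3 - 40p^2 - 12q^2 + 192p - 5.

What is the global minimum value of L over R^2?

L(p,q) separates as A(p) + B(q) − 5, so its minimum is min A + min B − 5.
A'(p) = 8(p - 4)(p - 2)(p + 3) vanishes at p ∈ {-3, 2, 4}; B'(q) = 12q(q - 1)(q + 2) vanishes at q ∈ {-2, 0, 1}.
Local minima of A (where A''>0): A(-3)=-558, A(4)=128. Local minima of B: B(-2)=-32, B(1)=-5.
So the global minimum of L is A(-3) + B(-2) − 5 = -558 − 32 − 5 = -595, attained at (-3, -2).

-595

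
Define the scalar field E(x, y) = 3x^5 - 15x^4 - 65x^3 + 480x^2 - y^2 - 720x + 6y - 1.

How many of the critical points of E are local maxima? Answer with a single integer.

E separates as a function of x plus a function of y, so ∇E=0 decouples.
∂E/∂x = 15(x - 4)(x - 3)(x - 1)(x + 4) = 0 at x ∈ {-4, 1, 3, 4}; ∂E/∂y = -2(y - 3) = 0 at y ∈ {3}.
The Hessian is diagonal: diag(E_xx, E_yy). Second derivatives: E_xx(-4)=-4200, E_xx(1)=450, E_xx(3)=-210, E_xx(4)=360; E_yy(3)=-2.
Local maxima occur where both diagonal entries negative: (-4, 3), (3, 3). Count: 2.

2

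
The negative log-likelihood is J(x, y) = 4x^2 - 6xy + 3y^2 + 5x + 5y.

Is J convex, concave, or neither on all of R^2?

convex

J is quadratic, so its Hessian is the constant matrix H = [[8, -6], [-6, 6]].
det(H) = 12, tr(H) = 14.
det(H) > 0 and tr(H) > 0, so H is positive definite everywhere: convex.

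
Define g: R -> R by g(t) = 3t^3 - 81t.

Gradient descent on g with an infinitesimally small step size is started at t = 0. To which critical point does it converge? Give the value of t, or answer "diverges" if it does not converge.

g'(t) = 9(t - 3)(t + 3), so g'(0) = -81.
Gradient descent moves in the -g' direction, i.e. t is increasing.
The nearest critical point in that direction is t = 3, where g'' = 54 > 0 (a local minimum). The iterate converges there.

3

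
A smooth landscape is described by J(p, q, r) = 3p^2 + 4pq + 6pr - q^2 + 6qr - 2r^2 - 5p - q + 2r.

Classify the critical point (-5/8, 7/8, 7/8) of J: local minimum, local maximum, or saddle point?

saddle point

The Hessian is constant: H = [[6, 4, 6], [4, -2, 6], [6, 6, -4]].
Leading principal minors: Δ₁ = 6, Δ₂ = -28, Δ₃ = 256.
The minors fit neither the all-positive nor the alternating-sign pattern, so H is indefinite: a saddle point.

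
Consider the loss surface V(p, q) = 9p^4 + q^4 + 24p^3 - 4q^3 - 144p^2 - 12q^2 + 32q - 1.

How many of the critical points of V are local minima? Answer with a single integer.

V separates as a function of p plus a function of q, so ∇V=0 decouples.
∂V/∂p = 36p(p - 2)(p + 4) = 0 at p ∈ {-4, 0, 2}; ∂V/∂q = 4(q - 4)(q - 1)(q + 2) = 0 at q ∈ {-2, 1, 4}.
The Hessian is diagonal: diag(V_pp, V_qq). Second derivatives: V_pp(-4)=864, V_pp(0)=-288, V_pp(2)=432; V_qq(-2)=72, V_qq(1)=-36, V_qq(4)=72.
Local minima occur where both diagonal entries positive: (-4, -2), (-4, 4), (2, -2), (2, 4). Count: 4.

4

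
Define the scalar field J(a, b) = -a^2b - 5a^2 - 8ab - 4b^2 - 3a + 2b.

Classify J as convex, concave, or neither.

The term -a^2b is cubic, so the Hessian is not constant.
∂²J/∂a² = -2b - 10, which takes both signs as b varies (negative for sufficiently large b). A diagonal entry of the Hessian changing sign means the Hessian is neither positive- nor negative-semidefinite on all of R^2.

neither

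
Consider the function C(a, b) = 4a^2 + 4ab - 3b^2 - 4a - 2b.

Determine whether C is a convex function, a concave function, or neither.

neither

C is quadratic, so its Hessian is the constant matrix H = [[8, 4], [4, -6]].
det(H) = -64, tr(H) = 2.
det(H) < 0, so H is indefinite: neither convex nor concave.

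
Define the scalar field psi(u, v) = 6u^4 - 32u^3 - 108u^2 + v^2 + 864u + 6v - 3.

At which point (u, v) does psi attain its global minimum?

psi(u,v) separates as P(u) + Q(v) − 3, so its minimum is min P + min Q − 3.
P'(u) = 24(u - 4)(u - 3)(u + 3) vanishes at u ∈ {-3, 3, 4}; Q'(v) = 2v + 6 vanishes at v ∈ {-3}.
Local minima of P (where P''>0): P(-3)=-2214, P(4)=1216. Local minima of Q: Q(-3)=-9.
So the global minimum of psi is P(-3) + Q(-3) − 3 = -2214 − 9 − 3 = -2226, attained at (-3, -3).

(-3, -3)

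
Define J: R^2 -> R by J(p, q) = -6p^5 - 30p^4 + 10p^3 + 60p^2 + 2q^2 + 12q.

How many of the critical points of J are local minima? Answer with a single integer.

2

J separates as a function of p plus a function of q, so ∇J=0 decouples.
∂J/∂p = -30p(p - 1)(p + 1)(p + 4) = 0 at p ∈ {-4, -1, 0, 1}; ∂J/∂q = 4(q + 3) = 0 at q ∈ {-3}.
The Hessian is diagonal: diag(J_pp, J_qq). Second derivatives: J_pp(-4)=1800, J_pp(-1)=-180, J_pp(0)=120, J_pp(1)=-300; J_qq(-3)=4.
Local minima occur where both diagonal entries positive: (-4, -3), (0, -3). Count: 2.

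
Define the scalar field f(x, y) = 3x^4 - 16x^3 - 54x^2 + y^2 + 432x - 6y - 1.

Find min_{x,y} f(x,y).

f(x,y) separates as P(x) + Q(y) − 1, so its minimum is min P + min Q − 1.
P'(x) = 12(x - 4)(x - 3)(x + 3) vanishes at x ∈ {-3, 3, 4}; Q'(y) = 2y - 6 vanishes at y ∈ {3}.
Local minima of P (where P''>0): P(-3)=-1107, P(4)=608. Local minima of Q: Q(3)=-9.
So the global minimum of f is P(-3) + Q(3) − 1 = -1107 − 9 − 1 = -1117, attained at (-3, 3).

-1117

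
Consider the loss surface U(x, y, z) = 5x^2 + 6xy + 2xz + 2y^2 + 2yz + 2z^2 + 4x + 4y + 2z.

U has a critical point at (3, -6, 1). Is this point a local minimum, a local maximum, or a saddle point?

local minimum

The Hessian is constant: H = [[10, 6, 2], [6, 4, 2], [2, 2, 4]].
Leading principal minors: Δ₁ = 10, Δ₂ = 4, Δ₃ = 8.
All leading minors are positive, so H is positive definite: a local minimum.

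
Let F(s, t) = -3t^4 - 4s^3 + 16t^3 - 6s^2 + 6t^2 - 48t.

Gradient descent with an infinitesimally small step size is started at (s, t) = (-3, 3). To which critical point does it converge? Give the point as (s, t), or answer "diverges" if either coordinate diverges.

(-1, 1)

F is separable, so gradient descent decouples: s follows -∂F/∂s, t follows -∂F/∂t.
∂F/∂s = -12s(s + 1); at s=-3 this is -72, so s increases.
∂F/∂t = -12(t - 4)(t - 1)(t + 1); at t=3 this is 96, so t decreases.
s converges to its nearest critical value -1 (a local min of the s-part); t converges to 1. The iterate converges to (-1, 1).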